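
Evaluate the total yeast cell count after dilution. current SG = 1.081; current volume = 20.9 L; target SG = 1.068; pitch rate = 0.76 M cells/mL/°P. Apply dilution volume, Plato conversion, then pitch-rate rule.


V_w = V·((SG_c−1)/(SG_t−1)−1);  °P = 259 − 259/SG_t;  cells = rate·(V+V_w)·°P
V_w = 20.9·((1.081−1)/(1.068−1)−1) = 3.9956
V_final = 20.9 + 3.9956 = 24.8956
°P = 259 − 259/1.068 = 16.4906
cells = 0.76·24.8956·16.4906

312.0135 billion cells


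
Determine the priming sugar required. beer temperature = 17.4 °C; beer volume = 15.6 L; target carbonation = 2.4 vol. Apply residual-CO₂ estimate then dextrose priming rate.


residual = 14.695·(0.01821 + 0.09011·e^(−0.04·T));  sugar = (target − residual)·4.0·V
residual = 14.695·(0.01821 + 0.09011·e^(−0.04·17.4)) = 0.9278
sugar = (2.4 − 0.9278)·4.0·15.6

91.8657 g


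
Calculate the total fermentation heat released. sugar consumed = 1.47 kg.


Q = m_sugar · 590 kJ/kg
Q = 1.47 · 590

867.3000 kJ


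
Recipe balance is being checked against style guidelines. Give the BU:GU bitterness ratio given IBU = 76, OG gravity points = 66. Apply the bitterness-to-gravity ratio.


BU:GU = IBU / OG_points
BU:GU = 76 / 66

1.1515


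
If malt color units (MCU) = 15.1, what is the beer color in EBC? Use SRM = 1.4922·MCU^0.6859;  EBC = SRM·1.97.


SRM = 1.4922·15.1^0.6859 = 9.6048
EBC = 9.6048·1.97

18.9214 EBC


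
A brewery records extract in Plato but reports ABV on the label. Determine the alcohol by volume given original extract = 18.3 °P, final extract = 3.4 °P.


SG = 259/(259 − P);  ABV = (OG − FG)·131.25
OG = 259/(259 − 18.3) = 1.0760
FG = 259/(259 − 3.4) = 1.0133
ABV = (1.0760 − 1.0133)·131.25

8.2328 % ABV


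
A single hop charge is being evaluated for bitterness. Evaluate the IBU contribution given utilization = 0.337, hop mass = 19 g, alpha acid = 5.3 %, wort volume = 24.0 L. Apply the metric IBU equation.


IBU = (α/100)·mass·U·1000 / V
IBU = (5.3/100)·19·0.337·1000 / 24.0

14.1400 IBU


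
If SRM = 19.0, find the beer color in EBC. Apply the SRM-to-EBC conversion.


EBC = SRM · 1.97
EBC = 19.0 · 1.97

37.4300 EBC


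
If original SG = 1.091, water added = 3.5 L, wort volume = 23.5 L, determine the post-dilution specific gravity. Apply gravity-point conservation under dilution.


SG_new = 1 + (SG_old − 1)·V_old/(V_old + V_water)
pts = (1.091 − 1)·1000·23.5/(23.5 + 3.5) = 79.2037
SG_new = 1 + 79.2037/1000

1.0792


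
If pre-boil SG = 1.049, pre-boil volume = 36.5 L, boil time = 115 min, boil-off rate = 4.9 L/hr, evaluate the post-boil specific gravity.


V_post = V_pre − rate·(t/60);  SG_post = 1 + (SG_pre−1)·V_pre/V_post
V_post = 36.5 − 4.9·(115/60) = 27.1083
SG_post = 1 + (1.049 − 1)·36.5/27.1083

1.0660


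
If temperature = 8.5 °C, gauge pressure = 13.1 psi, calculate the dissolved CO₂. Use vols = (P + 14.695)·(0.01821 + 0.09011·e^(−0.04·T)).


vols = (13.1 + 14.695)·(0.01821 + 0.09011·e^(−0.04·8.5))

2.2889 volumes


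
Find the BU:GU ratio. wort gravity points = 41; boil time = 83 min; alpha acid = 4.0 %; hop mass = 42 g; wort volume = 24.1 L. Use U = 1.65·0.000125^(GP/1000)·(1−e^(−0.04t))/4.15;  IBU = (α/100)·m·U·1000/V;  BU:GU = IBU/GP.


U = 1.65·0.000125^(41/1000)·(1−e^(−0.04·83))/4.15 = 0.2651
IBU = (4.0/100)·42·0.2651·1000/24.1 = 18.4803
BU:GU = 18.4803/41

0.4507


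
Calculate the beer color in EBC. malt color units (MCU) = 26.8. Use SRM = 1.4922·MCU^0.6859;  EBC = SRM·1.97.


SRM = 1.4922·26.8^0.6859 = 14.2359
EBC = 14.2359·1.97

28.0447 EBC


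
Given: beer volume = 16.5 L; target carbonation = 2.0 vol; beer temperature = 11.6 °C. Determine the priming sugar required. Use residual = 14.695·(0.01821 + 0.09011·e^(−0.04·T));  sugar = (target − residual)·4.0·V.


residual = 14.695·(0.01821 + 0.09011·e^(−0.04·11.6)) = 1.1002
sugar = (2.0 − 1.1002)·4.0·16.5

59.3879 g


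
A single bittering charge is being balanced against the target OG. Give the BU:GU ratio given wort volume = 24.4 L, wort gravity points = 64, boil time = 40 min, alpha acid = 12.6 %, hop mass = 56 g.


U = 1.65·0.000125^(GP/1000)·(1−e^(−0.04t))/4.15;  IBU = (α/100)·m·U·1000/V;  BU:GU = IBU/GP
U = 1.65·0.000125^(64/1000)·(1−e^(−0.04·40))/4.15 = 0.1785
IBU = (12.6/100)·56·0.1785·1000/24.4 = 51.6257
BU:GU = 51.6257/64

0.8067


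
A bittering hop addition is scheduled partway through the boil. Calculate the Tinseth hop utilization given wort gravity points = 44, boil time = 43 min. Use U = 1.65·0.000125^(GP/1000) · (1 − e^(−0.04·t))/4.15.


bigness = 1.65·0.000125^(44/1000) = 1.1111
boil_factor = (1 − e^(−0.04·43))/4.15 = 0.1978
U = 1.1111 · 0.1978

0.2198


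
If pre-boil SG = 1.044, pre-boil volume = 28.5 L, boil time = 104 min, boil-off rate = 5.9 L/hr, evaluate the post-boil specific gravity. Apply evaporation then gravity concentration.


V_post = V_pre − rate·(t/60);  SG_post = 1 + (SG_pre−1)·V_pre/V_post
V_post = 28.5 − 5.9·(104/60) = 18.2733
SG_post = 1 + (1.044 − 1)·28.5/18.2733

1.0686


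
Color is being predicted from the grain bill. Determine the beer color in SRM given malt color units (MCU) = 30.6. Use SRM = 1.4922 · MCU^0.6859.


SRM = 1.4922 · 30.6^0.6859

15.5913 SRM


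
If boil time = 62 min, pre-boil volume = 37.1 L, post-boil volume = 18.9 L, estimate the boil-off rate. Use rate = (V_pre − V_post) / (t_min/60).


rate = (37.1 − 18.9) / (62/60)

17.6129 L/hr


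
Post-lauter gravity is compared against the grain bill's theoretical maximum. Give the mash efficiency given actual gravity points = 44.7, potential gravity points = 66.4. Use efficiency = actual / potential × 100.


efficiency = 44.7 / 66.4 × 100

67.3193 %


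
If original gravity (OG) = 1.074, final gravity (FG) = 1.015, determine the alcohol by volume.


ABV = (OG − FG) · 131.25
ABV = (1.074 − 1.015) · 131.25

7.7438 % ABV


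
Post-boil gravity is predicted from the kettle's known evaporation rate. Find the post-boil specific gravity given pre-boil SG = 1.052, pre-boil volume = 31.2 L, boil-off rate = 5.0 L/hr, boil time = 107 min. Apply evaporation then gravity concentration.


V_post = V_pre − rate·(t/60);  SG_post = 1 + (SG_pre−1)·V_pre/V_post
V_post = 31.2 − 5.0·(107/60) = 22.2833
SG_post = 1 + (1.052 − 1)·31.2/22.2833

1.0728


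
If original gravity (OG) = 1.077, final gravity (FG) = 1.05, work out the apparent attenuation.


AA = (OG − FG)/(OG − 1) · 100
AA = (1.077 − 1.05)/(1.077 − 1) · 100

35.0649 %


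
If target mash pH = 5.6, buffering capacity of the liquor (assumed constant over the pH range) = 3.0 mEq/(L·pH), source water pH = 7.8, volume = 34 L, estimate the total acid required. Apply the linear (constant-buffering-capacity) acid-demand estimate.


acid = buffering capacity · (pH_source − pH_target) · V
acid = 3.0 · (7.8 − 5.6) · 34

224.4000 mEq


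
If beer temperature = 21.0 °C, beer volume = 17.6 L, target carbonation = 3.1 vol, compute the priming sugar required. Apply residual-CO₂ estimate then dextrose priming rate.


residual = 14.695·(0.01821 + 0.09011·e^(−0.04·T));  sugar = (target − residual)·4.0·V
residual = 14.695·(0.01821 + 0.09011·e^(−0.04·21.0)) = 0.8393
sugar = (3.1 − 0.8393)·4.0·17.6

159.1566 g


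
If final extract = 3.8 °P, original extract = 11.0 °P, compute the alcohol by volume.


SG = 259/(259 − P);  ABV = (OG − FG)·131.25
OG = 259/(259 − 11.0) = 1.0444
FG = 259/(259 − 3.8) = 1.0149
ABV = (1.0444 − 1.0149)·131.25

3.8672 % ABV


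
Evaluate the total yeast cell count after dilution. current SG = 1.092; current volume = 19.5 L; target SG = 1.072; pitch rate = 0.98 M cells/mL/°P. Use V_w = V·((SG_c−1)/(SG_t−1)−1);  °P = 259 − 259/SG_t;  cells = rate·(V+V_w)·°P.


V_w = 19.5·((1.092−1)/(1.072−1)−1) = 5.4167
V_final = 19.5 + 5.4167 = 24.9167
°P = 259 − 259/1.072 = 17.3955
cells = 0.98·24.9167·17.3955

424.7697 billion cells


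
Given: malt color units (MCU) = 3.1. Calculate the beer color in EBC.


SRM = 1.4922·MCU^0.6859;  EBC = SRM·1.97
SRM = 1.4922·3.1^0.6859 = 3.2423
EBC = 3.2423·1.97

6.3873 EBC


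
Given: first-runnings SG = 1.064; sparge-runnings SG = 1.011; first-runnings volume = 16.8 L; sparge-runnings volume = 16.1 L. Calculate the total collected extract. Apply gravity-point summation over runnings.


total = Σ (SG_i − 1)·1000·V_i
first = (1.064 − 1)·1000·16.8 = 1075.2000
sparge = (1.011 − 1)·1000·16.1 = 177.1000
total = 1075.2000 + 177.1000

1252.3000 gravity·L


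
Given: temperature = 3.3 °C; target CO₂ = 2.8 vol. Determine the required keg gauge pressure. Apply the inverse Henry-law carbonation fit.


psi = vols/(0.01821 + 0.09011·e^(−0.04·T)) − 14.695
psi = 2.8/(0.01821 + 0.09011·e^(−0.04·3.3)) − 14.695

14.1184 psi


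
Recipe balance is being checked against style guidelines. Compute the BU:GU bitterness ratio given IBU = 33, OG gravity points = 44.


BU:GU = IBU / OG_points
BU:GU = 33 / 44

0.7500


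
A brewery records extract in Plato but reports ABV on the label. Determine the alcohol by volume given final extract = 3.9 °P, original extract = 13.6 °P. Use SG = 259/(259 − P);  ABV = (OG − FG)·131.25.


OG = 259/(259 − 13.6) = 1.0554
FG = 259/(259 − 3.9) = 1.0153
ABV = (1.0554 − 1.0153)·131.25

5.2673 % ABV


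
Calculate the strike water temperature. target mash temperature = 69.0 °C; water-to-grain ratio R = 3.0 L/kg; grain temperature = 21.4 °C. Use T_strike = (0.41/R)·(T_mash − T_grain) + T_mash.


T_strike = (0.41/3.0)·(69.0 − 21.4) + 69.0

75.5053 °C


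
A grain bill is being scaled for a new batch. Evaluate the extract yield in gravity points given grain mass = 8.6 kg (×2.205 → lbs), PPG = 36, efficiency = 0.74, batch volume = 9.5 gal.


points = lbs × PPG × eff / vol
lbs = 8.6 × 2.205 = 18.9630
points = 18.9630 × 36 × 0.74 / 9.5

53.1762 points


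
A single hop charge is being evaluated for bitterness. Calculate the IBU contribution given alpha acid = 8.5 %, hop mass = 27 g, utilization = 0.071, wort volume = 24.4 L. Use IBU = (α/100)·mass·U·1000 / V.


IBU = (8.5/100)·27·0.071·1000 / 24.4

6.6781 IBU


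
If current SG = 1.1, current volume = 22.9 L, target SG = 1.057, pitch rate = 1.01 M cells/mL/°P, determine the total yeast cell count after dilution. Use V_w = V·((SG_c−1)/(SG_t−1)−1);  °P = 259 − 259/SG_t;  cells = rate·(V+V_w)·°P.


V_w = 22.9·((1.1−1)/(1.057−1)−1) = 17.2754
V_final = 22.9 + 17.2754 = 40.1754
°P = 259 − 259/1.057 = 13.9669
cells = 1.01·40.1754·13.9669

566.7371 billion cells


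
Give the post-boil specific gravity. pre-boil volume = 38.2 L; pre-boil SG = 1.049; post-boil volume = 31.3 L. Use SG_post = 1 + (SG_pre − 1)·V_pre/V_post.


pts_pre = (1.049 − 1)·1000 = 49.0000
pts_post = 49.0000·38.2/31.3 = 59.8019
SG_post = 1 + 59.8019/1000

1.0598


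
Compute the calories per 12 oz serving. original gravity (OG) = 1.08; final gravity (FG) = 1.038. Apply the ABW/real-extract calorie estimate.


ABW = (OG−FG)·131.25·0.79/FG;  °P = 259 − 259/SG (for OG→OE and FG→AE);  RE = 0.1808·OE + 0.8192·AE;  Cal = (6.9·ABW + 4·(RE−0.1))·FG·3.55
ABW = (1.08 − 1.038)·131.25·0.79/1.038 = 4.1954
OE = 259 − 259/1.08 = 19.1852 °P
AE = 259 − 259/1.038 = 9.4817 °P
RE = 0.1808·19.1852 + 0.8192·9.4817 = 11.2361 °P
Cal = (6.9·4.1954 + 4·(11.2361−0.1))·1.038·3.55

270.8141 kcal


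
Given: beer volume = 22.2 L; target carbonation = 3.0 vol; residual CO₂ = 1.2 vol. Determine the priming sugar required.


sugar = (target − residual)·4.0·V
sugar = (3.0 − 1.2)·4.0·22.2

159.8400 g


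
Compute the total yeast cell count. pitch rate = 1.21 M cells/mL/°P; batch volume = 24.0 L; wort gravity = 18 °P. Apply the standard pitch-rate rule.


cells (billions) = rate · V_L · °P
cells = 1.21 · 24.0 · 18

522.7200 billion cells


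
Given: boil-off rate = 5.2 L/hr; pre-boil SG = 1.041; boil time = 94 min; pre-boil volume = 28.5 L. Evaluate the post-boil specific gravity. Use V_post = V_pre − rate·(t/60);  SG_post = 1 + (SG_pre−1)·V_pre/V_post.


V_post = 28.5 − 5.2·(94/60) = 20.3533
SG_post = 1 + (1.041 − 1)·28.5/20.3533

1.0574


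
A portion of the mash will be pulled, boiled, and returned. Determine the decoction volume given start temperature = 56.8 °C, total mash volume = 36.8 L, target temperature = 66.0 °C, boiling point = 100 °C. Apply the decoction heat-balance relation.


V_dec = V_total·(T_target − T_start)/(T_boil − T_start)
V_dec = 36.8·(66.0 − 56.8)/(100 − 56.8)

7.8370 L


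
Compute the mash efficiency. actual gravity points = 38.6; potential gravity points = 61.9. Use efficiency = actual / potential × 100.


efficiency = 38.6 / 61.9 × 100

62.3586 %


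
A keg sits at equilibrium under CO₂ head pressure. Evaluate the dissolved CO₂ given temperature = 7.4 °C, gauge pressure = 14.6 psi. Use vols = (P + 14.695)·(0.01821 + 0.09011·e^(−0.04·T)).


vols = (14.6 + 14.695)·(0.01821 + 0.09011·e^(−0.04·7.4))

2.4969 volumes


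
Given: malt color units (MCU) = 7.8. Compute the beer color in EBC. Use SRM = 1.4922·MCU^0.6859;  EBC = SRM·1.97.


SRM = 1.4922·7.8^0.6859 = 6.1054
EBC = 6.1054·1.97

12.0277 EBC


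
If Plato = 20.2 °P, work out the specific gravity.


SG = 259/(259 − P)
SG = 259/(259 − 20.2)

1.0846


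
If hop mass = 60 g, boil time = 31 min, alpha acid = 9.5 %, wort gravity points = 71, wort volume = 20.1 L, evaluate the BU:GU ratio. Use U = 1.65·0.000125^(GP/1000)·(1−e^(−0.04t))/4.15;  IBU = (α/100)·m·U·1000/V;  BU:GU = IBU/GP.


U = 1.65·0.000125^(71/1000)·(1−e^(−0.04·31))/4.15 = 0.1493
IBU = (9.5/100)·60·0.1493·1000/20.1 = 42.3282
BU:GU = 42.3282/71

0.5962


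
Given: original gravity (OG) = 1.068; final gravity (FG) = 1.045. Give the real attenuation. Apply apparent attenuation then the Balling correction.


AA = (OG−FG)/(OG−1)·100;  RA = AA·0.8192
AA = (1.068 − 1.045)/(1.068 − 1)·100 = 33.8235
RA = 33.8235·0.8192

27.7082 %


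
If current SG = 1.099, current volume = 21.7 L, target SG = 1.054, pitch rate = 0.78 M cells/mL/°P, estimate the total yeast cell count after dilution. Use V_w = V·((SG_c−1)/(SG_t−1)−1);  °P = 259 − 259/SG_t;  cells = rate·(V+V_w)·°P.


V_w = 21.7·((1.099−1)/(1.054−1)−1) = 18.0833
V_final = 21.7 + 18.0833 = 39.7833
°P = 259 − 259/1.054 = 13.2694
cells = 0.78·39.7833·13.2694

411.7643 billion cells


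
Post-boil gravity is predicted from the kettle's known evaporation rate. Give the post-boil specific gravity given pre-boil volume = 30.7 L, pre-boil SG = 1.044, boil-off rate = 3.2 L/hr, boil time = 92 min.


V_post = V_pre − rate·(t/60);  SG_post = 1 + (SG_pre−1)·V_pre/V_post
V_post = 30.7 − 3.2·(92/60) = 25.7933
SG_post = 1 + (1.044 − 1)·30.7/25.7933

1.0524


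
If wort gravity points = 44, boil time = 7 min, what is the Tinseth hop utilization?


U = 1.65·0.000125^(GP/1000) · (1 − e^(−0.04·t))/4.15
bigness = 1.65·0.000125^(44/1000) = 1.1111
boil_factor = (1 − e^(−0.04·7))/4.15 = 0.0588
U = 1.1111 · 0.0588

0.0654


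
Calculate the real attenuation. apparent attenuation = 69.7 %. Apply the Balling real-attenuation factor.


RA = AA · 0.8192
RA = 69.7 · 0.8192

57.0982 %


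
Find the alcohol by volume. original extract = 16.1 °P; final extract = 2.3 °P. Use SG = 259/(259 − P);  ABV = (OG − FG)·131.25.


OG = 259/(259 − 16.1) = 1.0663
FG = 259/(259 − 2.3) = 1.0090
ABV = (1.0663 − 1.0090)·131.25

7.5236 % ABV


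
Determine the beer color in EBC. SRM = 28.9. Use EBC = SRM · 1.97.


EBC = 28.9 · 1.97

56.9330 EBC


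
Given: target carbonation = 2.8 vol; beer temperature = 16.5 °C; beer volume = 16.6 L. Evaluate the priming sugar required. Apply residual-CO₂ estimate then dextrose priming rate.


residual = 14.695·(0.01821 + 0.09011·e^(−0.04·T));  sugar = (target − residual)·4.0·V
residual = 14.695·(0.01821 + 0.09011·e^(−0.04·16.5)) = 0.9520
sugar = (2.8 − 0.9520)·4.0·16.6

122.7077 g


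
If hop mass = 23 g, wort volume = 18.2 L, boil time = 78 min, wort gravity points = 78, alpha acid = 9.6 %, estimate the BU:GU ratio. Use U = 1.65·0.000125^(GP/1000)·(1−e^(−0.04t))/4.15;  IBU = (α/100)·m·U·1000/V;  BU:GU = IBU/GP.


U = 1.65·0.000125^(78/1000)·(1−e^(−0.04·78))/4.15 = 0.1885
IBU = (9.6/100)·23·0.1885·1000/18.2 = 22.8723
BU:GU = 22.8723/78

0.2932


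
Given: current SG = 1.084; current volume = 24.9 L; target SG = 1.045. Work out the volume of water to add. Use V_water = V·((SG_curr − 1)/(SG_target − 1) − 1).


V_water = 24.9·((1.084 − 1)/(1.045 − 1) − 1)

21.5800 L


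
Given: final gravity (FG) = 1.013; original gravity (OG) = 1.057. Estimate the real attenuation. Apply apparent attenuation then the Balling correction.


AA = (OG−FG)/(OG−1)·100;  RA = AA·0.8192
AA = (1.057 − 1.013)/(1.057 − 1)·100 = 77.1930
RA = 77.1930·0.8192

63.2365 %


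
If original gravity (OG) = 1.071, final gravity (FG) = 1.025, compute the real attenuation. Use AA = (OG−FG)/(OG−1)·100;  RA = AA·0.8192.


AA = (1.071 − 1.025)/(1.071 − 1)·100 = 64.7887
RA = 64.7887·0.8192

53.0749 %


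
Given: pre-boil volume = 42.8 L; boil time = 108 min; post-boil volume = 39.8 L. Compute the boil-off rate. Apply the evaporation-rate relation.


rate = (V_pre − V_post) / (t_min/60)
rate = (42.8 − 39.8) / (108/60)

1.6667 L/hr


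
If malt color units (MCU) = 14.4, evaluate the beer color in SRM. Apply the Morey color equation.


SRM = 1.4922 · MCU^0.6859
SRM = 1.4922 · 14.4^0.6859

9.2971 SRM


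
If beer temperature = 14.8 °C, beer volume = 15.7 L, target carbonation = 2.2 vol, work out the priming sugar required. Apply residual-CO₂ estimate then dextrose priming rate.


residual = 14.695·(0.01821 + 0.09011·e^(−0.04·T));  sugar = (target − residual)·4.0·V
residual = 14.695·(0.01821 + 0.09011·e^(−0.04·14.8)) = 1.0002
sugar = (2.2 − 1.0002)·4.0·15.7

75.3505 g


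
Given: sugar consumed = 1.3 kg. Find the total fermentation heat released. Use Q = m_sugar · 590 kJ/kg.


Q = 1.3 · 590

767.0000 kJ


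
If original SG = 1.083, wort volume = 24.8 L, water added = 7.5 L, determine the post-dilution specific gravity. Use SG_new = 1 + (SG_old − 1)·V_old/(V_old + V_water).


pts = (1.083 − 1)·1000·24.8/(24.8 + 7.5) = 63.7276
SG_new = 1 + 63.7276/1000

1.0637


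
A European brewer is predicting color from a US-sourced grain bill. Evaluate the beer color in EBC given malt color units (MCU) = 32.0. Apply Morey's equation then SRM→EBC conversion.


SRM = 1.4922·MCU^0.6859;  EBC = SRM·1.97
SRM = 1.4922·32.0^0.6859 = 16.0772
EBC = 16.0772·1.97

31.6720 EBC


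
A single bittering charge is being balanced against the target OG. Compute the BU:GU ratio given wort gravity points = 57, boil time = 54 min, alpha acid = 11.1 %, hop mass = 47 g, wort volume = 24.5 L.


U = 1.65·0.000125^(GP/1000)·(1−e^(−0.04t))/4.15;  IBU = (α/100)·m·U·1000/V;  BU:GU = IBU/GP
U = 1.65·0.000125^(57/1000)·(1−e^(−0.04·54))/4.15 = 0.2107
IBU = (11.1/100)·47·0.2107·1000/24.5 = 44.8743
BU:GU = 44.8743/57

0.7873


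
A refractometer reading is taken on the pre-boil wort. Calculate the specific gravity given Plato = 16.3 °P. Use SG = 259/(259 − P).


SG = 259/(259 − 16.3)

1.0672


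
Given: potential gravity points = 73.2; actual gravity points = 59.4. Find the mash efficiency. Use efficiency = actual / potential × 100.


efficiency = 59.4 / 73.2 × 100

81.1475 %


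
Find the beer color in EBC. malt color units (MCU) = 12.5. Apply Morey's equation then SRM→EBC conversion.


SRM = 1.4922·MCU^0.6859;  EBC = SRM·1.97
SRM = 1.4922·12.5^0.6859 = 8.4372
EBC = 8.4372·1.97

16.6213 EBC


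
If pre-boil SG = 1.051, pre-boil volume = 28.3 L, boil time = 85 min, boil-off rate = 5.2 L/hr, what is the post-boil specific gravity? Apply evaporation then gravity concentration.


V_post = V_pre − rate·(t/60);  SG_post = 1 + (SG_pre−1)·V_pre/V_post
V_post = 28.3 − 5.2·(85/60) = 20.9333
SG_post = 1 + (1.051 − 1)·28.3/20.9333

1.0689


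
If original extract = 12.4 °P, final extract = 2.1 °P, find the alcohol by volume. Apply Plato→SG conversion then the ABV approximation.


SG = 259/(259 − P);  ABV = (OG − FG)·131.25
OG = 259/(259 − 12.4) = 1.0503
FG = 259/(259 − 2.1) = 1.0082
ABV = (1.0503 − 1.0082)·131.25

5.5269 % ABV


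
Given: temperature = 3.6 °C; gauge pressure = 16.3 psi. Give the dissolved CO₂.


vols = (P + 14.695)·(0.01821 + 0.09011·e^(−0.04·T))
vols = (16.3 + 14.695)·(0.01821 + 0.09011·e^(−0.04·3.6))

2.9828 volumes


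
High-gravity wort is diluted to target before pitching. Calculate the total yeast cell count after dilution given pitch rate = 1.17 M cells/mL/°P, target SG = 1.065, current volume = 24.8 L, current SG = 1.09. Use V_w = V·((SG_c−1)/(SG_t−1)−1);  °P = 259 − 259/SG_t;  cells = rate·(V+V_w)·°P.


V_w = 24.8·((1.09−1)/(1.065−1)−1) = 9.5385
V_final = 24.8 + 9.5385 = 34.3385
°P = 259 − 259/1.065 = 15.8075
cells = 1.17·34.3385·15.8075

635.0826 billion cells


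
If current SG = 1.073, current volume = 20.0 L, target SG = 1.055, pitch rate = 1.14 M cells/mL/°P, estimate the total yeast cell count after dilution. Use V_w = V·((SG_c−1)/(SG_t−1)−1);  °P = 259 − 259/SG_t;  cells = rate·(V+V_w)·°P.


V_w = 20.0·((1.073−1)/(1.055−1)−1) = 6.5455
V_final = 20.0 + 6.5455 = 26.5455
°P = 259 − 259/1.055 = 13.5024
cells = 1.14·26.5455·13.5024

408.6063 billion cells


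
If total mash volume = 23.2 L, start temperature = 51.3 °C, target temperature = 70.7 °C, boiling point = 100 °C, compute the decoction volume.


V_dec = V_total·(T_target − T_start)/(T_boil − T_start)
V_dec = 23.2·(70.7 − 51.3)/(100 − 51.3)

9.2419 L


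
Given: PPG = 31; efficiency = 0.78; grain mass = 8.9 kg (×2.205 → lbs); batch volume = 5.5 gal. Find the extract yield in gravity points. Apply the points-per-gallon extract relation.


points = lbs × PPG × eff / vol
lbs = 8.9 × 2.205 = 19.6245
points = 19.6245 × 31 × 0.78 / 5.5

86.2764 points


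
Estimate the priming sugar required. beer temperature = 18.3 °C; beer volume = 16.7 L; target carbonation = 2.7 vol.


residual = 14.695·(0.01821 + 0.09011·e^(−0.04·T));  sugar = (target − residual)·4.0·V
residual = 14.695·(0.01821 + 0.09011·e^(−0.04·18.3)) = 0.9044
sugar = (2.7 − 0.9044)·4.0·16.7

119.9428 g


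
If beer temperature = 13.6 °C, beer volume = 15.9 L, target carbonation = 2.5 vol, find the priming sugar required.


residual = 14.695·(0.01821 + 0.09011·e^(−0.04·T));  sugar = (target − residual)·4.0·V
residual = 14.695·(0.01821 + 0.09011·e^(−0.04·13.6)) = 1.0362
sugar = (2.5 − 1.0362)·4.0·15.9

93.0995 g


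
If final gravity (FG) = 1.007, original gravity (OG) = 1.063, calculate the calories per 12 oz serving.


ABW = (OG−FG)·131.25·0.79/FG;  °P = 259 − 259/SG (for OG→OE and FG→AE);  RE = 0.1808·OE + 0.8192·AE;  Cal = (6.9·ABW + 4·(RE−0.1))·FG·3.55
ABW = (1.063 − 1.007)·131.25·0.79/1.007 = 5.7661
OE = 259 − 259/1.063 = 15.3500 °P
AE = 259 − 259/1.007 = 1.8004 °P
RE = 0.1808·15.3500 + 0.8192·1.8004 = 4.2502 °P
Cal = (6.9·5.7661 + 4·(4.2502−0.1))·1.007·3.55

201.5750 kcal


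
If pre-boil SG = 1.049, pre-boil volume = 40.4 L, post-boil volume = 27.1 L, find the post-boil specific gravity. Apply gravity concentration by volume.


SG_post = 1 + (SG_pre − 1)·V_pre/V_post
pts_pre = (1.049 − 1)·1000 = 49.0000
pts_post = 49.0000·40.4/27.1 = 73.0480
SG_post = 1 + 73.0480/1000

1.0730


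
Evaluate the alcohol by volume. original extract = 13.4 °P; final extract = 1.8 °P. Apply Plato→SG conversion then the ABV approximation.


SG = 259/(259 − P);  ABV = (OG − FG)·131.25
OG = 259/(259 − 13.4) = 1.0546
FG = 259/(259 − 1.8) = 1.0070
ABV = (1.0546 − 1.0070)·131.25

6.2425 % ABV


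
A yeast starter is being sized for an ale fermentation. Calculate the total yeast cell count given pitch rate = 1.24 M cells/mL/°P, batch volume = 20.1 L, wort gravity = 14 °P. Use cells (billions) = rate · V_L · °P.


cells = 1.24 · 20.1 · 14

348.9360 billion cells


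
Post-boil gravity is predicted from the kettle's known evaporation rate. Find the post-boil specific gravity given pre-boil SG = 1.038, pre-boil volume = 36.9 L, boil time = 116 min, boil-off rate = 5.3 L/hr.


V_post = V_pre − rate·(t/60);  SG_post = 1 + (SG_pre−1)·V_pre/V_post
V_post = 36.9 − 5.3·(116/60) = 26.6533
SG_post = 1 + (1.038 − 1)·36.9/26.6533

1.0526


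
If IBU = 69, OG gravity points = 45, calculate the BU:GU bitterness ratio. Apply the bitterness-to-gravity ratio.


BU:GU = IBU / OG_points
BU:GU = 69 / 45

1.5333


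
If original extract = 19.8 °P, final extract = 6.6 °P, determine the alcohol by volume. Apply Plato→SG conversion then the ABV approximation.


SG = 259/(259 − P);  ABV = (OG − FG)·131.25
OG = 259/(259 − 19.8) = 1.0828
FG = 259/(259 − 6.6) = 1.0261
ABV = (1.0828 − 1.0261)·131.25

7.4323 % ABV


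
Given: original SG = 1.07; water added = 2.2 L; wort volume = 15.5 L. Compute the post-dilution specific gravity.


SG_new = 1 + (SG_old − 1)·V_old/(V_old + V_water)
pts = (1.07 − 1)·1000·15.5/(15.5 + 2.2) = 61.2994
SG_new = 1 + 61.2994/1000

1.0613


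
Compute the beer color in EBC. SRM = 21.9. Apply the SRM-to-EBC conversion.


EBC = SRM · 1.97
EBC = 21.9 · 1.97

43.1430 EBC


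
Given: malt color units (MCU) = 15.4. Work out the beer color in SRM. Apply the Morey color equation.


SRM = 1.4922 · MCU^0.6859
SRM = 1.4922 · 15.4^0.6859

9.7353 SRM


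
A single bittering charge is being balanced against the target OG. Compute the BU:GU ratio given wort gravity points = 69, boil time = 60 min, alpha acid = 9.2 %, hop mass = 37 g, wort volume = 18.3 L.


U = 1.65·0.000125^(GP/1000)·(1−e^(−0.04t))/4.15;  IBU = (α/100)·m·U·1000/V;  BU:GU = IBU/GP
U = 1.65·0.000125^(69/1000)·(1−e^(−0.04·60))/4.15 = 0.1945
IBU = (9.2/100)·37·0.1945·1000/18.3 = 36.1709
BU:GU = 36.1709/69

0.5242


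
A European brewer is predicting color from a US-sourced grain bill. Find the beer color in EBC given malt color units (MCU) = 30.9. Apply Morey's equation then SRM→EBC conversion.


SRM = 1.4922·MCU^0.6859;  EBC = SRM·1.97
SRM = 1.4922·30.9^0.6859 = 15.6960
EBC = 15.6960·1.97

30.9212 EBC


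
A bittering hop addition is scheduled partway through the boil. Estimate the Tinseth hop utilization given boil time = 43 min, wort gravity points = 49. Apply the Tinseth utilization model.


U = 1.65·0.000125^(GP/1000) · (1 − e^(−0.04·t))/4.15
bigness = 1.65·0.000125^(49/1000) = 1.0623
boil_factor = (1 − e^(−0.04·43))/4.15 = 0.1978
U = 1.0623 · 0.1978

0.2101


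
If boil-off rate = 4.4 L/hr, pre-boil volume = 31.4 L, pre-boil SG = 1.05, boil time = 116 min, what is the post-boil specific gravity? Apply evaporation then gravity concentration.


V_post = V_pre − rate·(t/60);  SG_post = 1 + (SG_pre−1)·V_pre/V_post
V_post = 31.4 − 4.4·(116/60) = 22.8933
SG_post = 1 + (1.05 − 1)·31.4/22.8933

1.0686


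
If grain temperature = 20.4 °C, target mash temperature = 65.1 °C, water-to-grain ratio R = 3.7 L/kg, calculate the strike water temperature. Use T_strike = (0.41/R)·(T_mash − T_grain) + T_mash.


T_strike = (0.41/3.7)·(65.1 − 20.4) + 65.1

70.0532 °C


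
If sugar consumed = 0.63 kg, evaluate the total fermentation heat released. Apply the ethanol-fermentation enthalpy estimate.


Q = m_sugar · 590 kJ/kg
Q = 0.63 · 590

371.7000 kJ


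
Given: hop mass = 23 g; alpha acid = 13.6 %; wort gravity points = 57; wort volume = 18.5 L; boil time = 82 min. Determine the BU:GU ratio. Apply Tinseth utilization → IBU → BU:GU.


U = 1.65·0.000125^(GP/1000)·(1−e^(−0.04t))/4.15;  IBU = (α/100)·m·U·1000/V;  BU:GU = IBU/GP
U = 1.65·0.000125^(57/1000)·(1−e^(−0.04·82))/4.15 = 0.2292
IBU = (13.6/100)·23·0.2292·1000/18.5 = 38.7612
BU:GU = 38.7612/57

0.6800


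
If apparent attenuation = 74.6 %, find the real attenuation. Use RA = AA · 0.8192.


RA = 74.6 · 0.8192

61.1123 %


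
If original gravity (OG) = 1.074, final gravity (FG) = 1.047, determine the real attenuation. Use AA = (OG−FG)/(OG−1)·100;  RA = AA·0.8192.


AA = (1.074 − 1.047)/(1.074 − 1)·100 = 36.4865
RA = 36.4865·0.8192

29.8897 %


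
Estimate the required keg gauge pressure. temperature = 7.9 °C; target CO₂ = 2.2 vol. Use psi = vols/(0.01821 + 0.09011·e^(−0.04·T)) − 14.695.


psi = 2.2/(0.01821 + 0.09011·e^(−0.04·7.9)) − 14.695

11.5250 psi


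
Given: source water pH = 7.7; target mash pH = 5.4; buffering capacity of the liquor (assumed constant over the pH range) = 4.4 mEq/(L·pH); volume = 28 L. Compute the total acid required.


acid = buffering capacity · (pH_source − pH_target) · V
acid = 4.4 · (7.7 − 5.4) · 28

283.3600 mEq


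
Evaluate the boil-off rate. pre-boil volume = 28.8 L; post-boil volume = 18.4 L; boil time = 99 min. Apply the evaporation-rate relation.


rate = (V_pre − V_post) / (t_min/60)
rate = (28.8 − 18.4) / (99/60)

6.3030 L/hr


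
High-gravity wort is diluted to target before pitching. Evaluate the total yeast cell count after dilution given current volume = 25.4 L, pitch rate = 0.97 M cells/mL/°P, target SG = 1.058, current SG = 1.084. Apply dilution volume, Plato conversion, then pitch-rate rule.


V_w = V·((SG_c−1)/(SG_t−1)−1);  °P = 259 − 259/SG_t;  cells = rate·(V+V_w)·°P
V_w = 25.4·((1.084−1)/(1.058−1)−1) = 11.3862
V_final = 25.4 + 11.3862 = 36.7862
°P = 259 − 259/1.058 = 14.1985
cells = 0.97·36.7862·14.1985

506.6393 billion cells


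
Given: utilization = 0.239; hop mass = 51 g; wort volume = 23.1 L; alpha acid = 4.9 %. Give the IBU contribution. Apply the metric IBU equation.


IBU = (α/100)·mass·U·1000 / V
IBU = (4.9/100)·51·0.239·1000 / 23.1

25.8555 IBU


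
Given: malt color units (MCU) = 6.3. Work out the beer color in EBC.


SRM = 1.4922·MCU^0.6859;  EBC = SRM·1.97
SRM = 1.4922·6.3^0.6859 = 5.2734
EBC = 5.2734·1.97

10.3887 EBC


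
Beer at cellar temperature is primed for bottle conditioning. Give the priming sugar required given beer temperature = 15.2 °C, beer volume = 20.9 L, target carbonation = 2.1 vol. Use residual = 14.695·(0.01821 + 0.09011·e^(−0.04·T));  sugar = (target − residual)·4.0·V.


residual = 14.695·(0.01821 + 0.09011·e^(−0.04·15.2)) = 0.9885
sugar = (2.1 − 0.9885)·4.0·20.9

92.9194 g


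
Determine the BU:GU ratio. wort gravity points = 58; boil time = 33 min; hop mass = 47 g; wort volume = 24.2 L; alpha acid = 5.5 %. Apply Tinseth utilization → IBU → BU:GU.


U = 1.65·0.000125^(GP/1000)·(1−e^(−0.04t))/4.15;  IBU = (α/100)·m·U·1000/V;  BU:GU = IBU/GP
U = 1.65·0.000125^(58/1000)·(1−e^(−0.04·33))/4.15 = 0.1730
IBU = (5.5/100)·47·0.1730·1000/24.2 = 18.4810
BU:GU = 18.4810/58

0.3186


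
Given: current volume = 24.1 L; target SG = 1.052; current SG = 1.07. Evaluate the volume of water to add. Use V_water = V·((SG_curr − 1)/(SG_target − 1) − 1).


V_water = 24.1·((1.07 − 1)/(1.052 − 1) − 1)

8.3423 L


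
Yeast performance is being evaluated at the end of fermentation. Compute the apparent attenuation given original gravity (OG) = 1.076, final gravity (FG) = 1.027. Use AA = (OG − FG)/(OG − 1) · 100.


AA = (1.076 − 1.027)/(1.076 − 1) · 100

64.4737 %


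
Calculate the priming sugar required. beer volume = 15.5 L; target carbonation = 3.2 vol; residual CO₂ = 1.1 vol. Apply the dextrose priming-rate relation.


sugar = (target − residual)·4.0·V
sugar = (3.2 − 1.1)·4.0·15.5

130.2000 g


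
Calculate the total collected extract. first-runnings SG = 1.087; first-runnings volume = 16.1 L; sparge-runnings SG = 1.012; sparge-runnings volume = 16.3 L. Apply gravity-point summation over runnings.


total = Σ (SG_i − 1)·1000·V_i
first = (1.087 − 1)·1000·16.1 = 1400.7000
sparge = (1.012 − 1)·1000·16.3 = 195.6000
total = 1400.7000 + 195.6000

1596.3000 gravity·L


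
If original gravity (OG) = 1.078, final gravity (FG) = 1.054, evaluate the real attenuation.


AA = (OG−FG)/(OG−1)·100;  RA = AA·0.8192
AA = (1.078 − 1.054)/(1.078 − 1)·100 = 30.7692
RA = 30.7692·0.8192

25.2062 %


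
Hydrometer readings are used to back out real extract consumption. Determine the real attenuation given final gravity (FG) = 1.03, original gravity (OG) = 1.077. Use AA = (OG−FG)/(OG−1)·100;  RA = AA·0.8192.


AA = (1.077 − 1.03)/(1.077 − 1)·100 = 61.0390
RA = 61.0390·0.8192

50.0031 %


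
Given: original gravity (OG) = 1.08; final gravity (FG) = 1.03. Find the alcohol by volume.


ABV = (OG − FG) · 131.25
ABV = (1.08 − 1.03) · 131.25

6.5625 % ABV


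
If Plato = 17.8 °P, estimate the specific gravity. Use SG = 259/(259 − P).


SG = 259/(259 − 17.8)

1.0738


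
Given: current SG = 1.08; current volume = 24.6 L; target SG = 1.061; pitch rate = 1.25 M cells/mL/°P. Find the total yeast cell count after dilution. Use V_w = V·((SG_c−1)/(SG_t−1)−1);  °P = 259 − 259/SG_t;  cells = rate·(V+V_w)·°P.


V_w = 24.6·((1.08−1)/(1.061−1)−1) = 7.6623
V_final = 24.6 + 7.6623 = 32.2623
°P = 259 − 259/1.061 = 14.8907
cells = 1.25·32.2623·14.8907

600.5090 billion cells


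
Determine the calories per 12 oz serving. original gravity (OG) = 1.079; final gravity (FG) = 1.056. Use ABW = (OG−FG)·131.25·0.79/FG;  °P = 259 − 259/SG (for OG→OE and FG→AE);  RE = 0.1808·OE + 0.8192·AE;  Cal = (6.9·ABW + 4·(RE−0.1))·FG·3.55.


ABW = (1.079 − 1.056)·131.25·0.79/1.056 = 2.2583
OE = 259 − 259/1.079 = 18.9629 °P
AE = 259 − 259/1.056 = 13.7348 °P
RE = 0.1808·18.9629 + 0.8192·13.7348 = 14.6801 °P
Cal = (6.9·2.2583 + 4·(14.6801−0.1))·1.056·3.55

277.0473 kcal


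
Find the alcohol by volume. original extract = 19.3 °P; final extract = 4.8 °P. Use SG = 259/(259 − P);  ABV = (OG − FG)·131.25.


OG = 259/(259 − 19.3) = 1.0805
FG = 259/(259 − 4.8) = 1.0189
ABV = (1.0805 − 1.0189)·131.25

8.0895 % ABV


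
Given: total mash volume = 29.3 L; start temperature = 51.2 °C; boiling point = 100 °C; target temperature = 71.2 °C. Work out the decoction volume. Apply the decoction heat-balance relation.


V_dec = V_total·(T_target − T_start)/(T_boil − T_start)
V_dec = 29.3·(71.2 − 51.2)/(100 − 51.2)

12.0082 L


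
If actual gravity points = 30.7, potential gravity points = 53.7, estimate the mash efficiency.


efficiency = actual / potential × 100
efficiency = 30.7 / 53.7 × 100

57.1695 %


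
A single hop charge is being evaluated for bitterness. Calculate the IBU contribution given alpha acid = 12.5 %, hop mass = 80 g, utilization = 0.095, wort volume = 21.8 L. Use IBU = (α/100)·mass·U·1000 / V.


IBU = (12.5/100)·80·0.095·1000 / 21.8

43.5780 IBU


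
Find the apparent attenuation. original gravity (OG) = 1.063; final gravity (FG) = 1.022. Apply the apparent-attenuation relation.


AA = (OG − FG)/(OG − 1) · 100
AA = (1.063 − 1.022)/(1.063 − 1) · 100

65.0794 %


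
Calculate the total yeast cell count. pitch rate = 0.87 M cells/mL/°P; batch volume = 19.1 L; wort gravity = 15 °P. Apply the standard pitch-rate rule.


cells (billions) = rate · V_L · °P
cells = 0.87 · 19.1 · 15

249.2550 billion cells


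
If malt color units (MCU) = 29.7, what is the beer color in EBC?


SRM = 1.4922·MCU^0.6859;  EBC = SRM·1.97
SRM = 1.4922·29.7^0.6859 = 15.2753
EBC = 15.2753·1.97

30.0924 EBC


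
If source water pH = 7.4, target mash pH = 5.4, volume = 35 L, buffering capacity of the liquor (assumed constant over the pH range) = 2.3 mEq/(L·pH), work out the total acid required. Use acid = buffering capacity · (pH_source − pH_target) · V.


acid = 2.3 · (7.4 − 5.4) · 35

161.0000 mEq


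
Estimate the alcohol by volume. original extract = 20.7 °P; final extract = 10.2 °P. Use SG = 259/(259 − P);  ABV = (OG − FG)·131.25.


OG = 259/(259 − 20.7) = 1.0869
FG = 259/(259 − 10.2) = 1.0410
ABV = (1.0869 − 1.0410)·131.25

6.0202 % ABV


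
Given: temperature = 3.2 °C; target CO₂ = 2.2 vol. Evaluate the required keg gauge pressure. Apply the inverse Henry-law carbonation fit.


psi = vols/(0.01821 + 0.09011·e^(−0.04·T)) − 14.695
psi = 2.2/(0.01821 + 0.09011·e^(−0.04·3.2)) − 14.695

7.8706 psi


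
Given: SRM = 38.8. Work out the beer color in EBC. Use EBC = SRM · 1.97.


EBC = 38.8 · 1.97

76.4360 EBC


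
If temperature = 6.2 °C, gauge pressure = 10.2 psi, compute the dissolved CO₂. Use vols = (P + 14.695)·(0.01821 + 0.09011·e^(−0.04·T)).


vols = (10.2 + 14.695)·(0.01821 + 0.09011·e^(−0.04·6.2))

2.2039 volumes


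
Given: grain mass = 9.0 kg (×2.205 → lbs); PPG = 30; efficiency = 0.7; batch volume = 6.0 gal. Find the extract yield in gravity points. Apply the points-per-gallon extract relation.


points = lbs × PPG × eff / vol
lbs = 9.0 × 2.205 = 19.8450
points = 19.8450 × 30 × 0.7 / 6.0

69.4575 points


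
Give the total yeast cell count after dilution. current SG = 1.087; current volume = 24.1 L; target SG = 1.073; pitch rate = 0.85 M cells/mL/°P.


V_w = V·((SG_c−1)/(SG_t−1)−1);  °P = 259 − 259/SG_t;  cells = rate·(V+V_w)·°P
V_w = 24.1·((1.087−1)/(1.073−1)−1) = 4.6219
V_final = 24.1 + 4.6219 = 28.7219
°P = 259 − 259/1.073 = 17.6207
cells = 0.85·28.7219·17.6207

430.1850 billion cells


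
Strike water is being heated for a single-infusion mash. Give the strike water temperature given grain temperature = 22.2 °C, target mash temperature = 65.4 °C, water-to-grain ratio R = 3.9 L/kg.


T_strike = (0.41/R)·(T_mash − T_grain) + T_mash
T_strike = (0.41/3.9)·(65.4 − 22.2) + 65.4

69.9415 °C


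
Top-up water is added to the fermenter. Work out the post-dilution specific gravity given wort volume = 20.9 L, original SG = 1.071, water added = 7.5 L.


SG_new = 1 + (SG_old − 1)·V_old/(V_old + V_water)
pts = (1.071 − 1)·1000·20.9/(20.9 + 7.5) = 52.2500
SG_new = 1 + 52.2500/1000

1.0522


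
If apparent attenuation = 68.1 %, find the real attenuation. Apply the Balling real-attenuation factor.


RA = AA · 0.8192
RA = 68.1 · 0.8192

55.7875 %


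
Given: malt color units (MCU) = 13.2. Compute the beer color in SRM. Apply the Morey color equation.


SRM = 1.4922 · MCU^0.6859
SRM = 1.4922 · 13.2^0.6859

8.7585 SRM


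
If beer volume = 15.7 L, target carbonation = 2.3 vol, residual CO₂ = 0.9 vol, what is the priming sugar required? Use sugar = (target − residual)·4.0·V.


sugar = (2.3 − 0.9)·4.0·15.7

87.9200 g


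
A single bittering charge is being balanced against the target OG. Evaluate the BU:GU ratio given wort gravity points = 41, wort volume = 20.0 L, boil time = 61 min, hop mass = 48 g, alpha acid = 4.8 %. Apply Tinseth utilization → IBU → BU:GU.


U = 1.65·0.000125^(GP/1000)·(1−e^(−0.04t))/4.15;  IBU = (α/100)·m·U·1000/V;  BU:GU = IBU/GP
U = 1.65·0.000125^(41/1000)·(1−e^(−0.04·61))/4.15 = 0.2511
IBU = (4.8/100)·48·0.2511·1000/20.0 = 28.9238
BU:GU = 28.9238/41

0.7055
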